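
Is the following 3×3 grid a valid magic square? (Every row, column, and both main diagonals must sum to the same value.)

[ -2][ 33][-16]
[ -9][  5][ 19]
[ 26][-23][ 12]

Row 1: -2 + 33 + (-16) = 15.
Row 2: -9 + 5 + 19 = 15.
Row 3: 26 + (-23) + 12 = 15.
Column 1: -2 + (-9) + 26 = 15.
Column 2: 33 + 5 + (-23) = 15.
Column 3: -16 + 19 + 12 = 15.
Main diagonal: -2 + 5 + 12 = 15.
Anti-diagonal: -16 + 5 + 26 = 15.
All lines sum to 15.

Yes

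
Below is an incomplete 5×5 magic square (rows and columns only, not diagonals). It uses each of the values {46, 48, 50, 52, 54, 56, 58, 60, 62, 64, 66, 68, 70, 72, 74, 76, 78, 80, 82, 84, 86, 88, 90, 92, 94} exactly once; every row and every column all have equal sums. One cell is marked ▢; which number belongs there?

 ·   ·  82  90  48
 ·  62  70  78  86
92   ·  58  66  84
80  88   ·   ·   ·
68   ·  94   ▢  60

52

The 25 entries sum to 1750, so each line sums to 1750/5 = 350.
The remaining cell in row 2 is (2,1) = 350 − 296 = 54.
Using row 3: 92 + 58 + 66 + 84 + ? → (3,2) = 350 − 300 = 50.
The remaining cell in column 1 is (1,1) = 350 − 294 = 56.
From column 3, 350 − (82 + 70 + 58 + 94) gives (4,3) = 46.
Using column 5: 48 + 86 + 84 + 60 + ? → (4,5) = 350 − 278 = 72.
Row 1 must total 350; the given cells sum to 276, so (1,2) = 74.
Row 4: 80 + 88 + 46 + 72 + ? = 350, so (4,4) = 64.
From column 2, 350 − (74 + 62 + 50 + 88) gives (5,2) = 76.
Column 4 must total 350; the given cells sum to 298, so (5,4) = 52.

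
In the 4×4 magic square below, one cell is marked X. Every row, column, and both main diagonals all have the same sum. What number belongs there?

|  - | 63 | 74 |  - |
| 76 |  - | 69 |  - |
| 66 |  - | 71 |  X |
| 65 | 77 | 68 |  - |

Column 3 is complete and sums to 282; that is the magic constant.
Row 4 needs 282; the known cells sum to 210, so (4,4) = 72.
Column 1: 76 + 66 + 65 + ? = 282, so (1,1) = 75.
The remaining cell in main diagonal is (2,2) = 282 − 218 = 64.
Using row 1: 75 + 63 + 74 + ? → (1,4) = 282 − 212 = 70.
Row 2 must total 282; the given cells sum to 209, so (2,4) = 73.
The remaining cell in column 2 is (3,2) = 282 − 204 = 78.
Using column 4: 70 + 73 + 72 + ? → (3,4) = 282 − 215 = 67.

67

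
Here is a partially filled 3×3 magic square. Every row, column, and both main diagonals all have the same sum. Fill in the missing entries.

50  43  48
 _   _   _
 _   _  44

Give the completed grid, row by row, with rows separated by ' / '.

50 43 48 / 45 47 49 / 46 51 44

Row 1 is already complete: 50 + 43 + 48 = 141, so that is the magic constant.
From column 3, 141 − (48 + 44) gives (2,3) = 49.
Using main diagonal: 50 + 44 + ? → (2,2) = 141 − 94 = 47.
Using anti-diagonal: 48 + 47 + ? → (3,1) = 141 − 95 = 46.
The remaining cell in row 2 is (2,1) = 141 − 96 = 45.
The remaining cell in row 3 is (3,2) = 141 − 90 = 51.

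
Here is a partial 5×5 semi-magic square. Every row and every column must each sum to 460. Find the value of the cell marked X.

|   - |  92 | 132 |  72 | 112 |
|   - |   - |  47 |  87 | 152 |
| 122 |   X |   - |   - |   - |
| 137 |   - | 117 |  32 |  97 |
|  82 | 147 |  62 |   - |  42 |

Row 1 needs 460; the known cells sum to 408, so (1,1) = 52.
Row 4: 137 + 117 + 32 + 97 + ? = 460, so (4,2) = 77.
Row 5 must total 460; the given cells sum to 333, so (5,4) = 127.
Column 1 must total 460; the given cells sum to 393, so (2,1) = 67.
Column 3 needs 460; the known cells sum to 358, so (3,3) = 102.
Column 4 must total 460; the given cells sum to 318, so (3,4) = 142.
Column 5: 112 + 152 + 97 + 42 + ? = 460, so (3,5) = 57.
The remaining cell in row 2 is (2,2) = 460 − 353 = 107.
The remaining cell in row 3 is (3,2) = 460 − 423 = 37.

37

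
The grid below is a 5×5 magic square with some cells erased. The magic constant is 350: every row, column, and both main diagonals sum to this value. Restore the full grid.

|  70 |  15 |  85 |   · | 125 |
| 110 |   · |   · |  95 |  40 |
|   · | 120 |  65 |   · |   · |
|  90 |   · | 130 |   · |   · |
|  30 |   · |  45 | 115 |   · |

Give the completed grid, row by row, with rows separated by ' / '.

70 15 85 55 125 / 110 80 25 95 40 / 50 120 65 10 105 / 90 35 130 75 20 / 30 100 45 115 60

From row 1, 350 − (70 + 15 + 85 + 125) gives (1,4) = 55.
The remaining cell in column 1 is (3,1) = 350 − 300 = 50.
Column 3: 85 + 65 + 130 + 45 + ? = 350, so (2,3) = 25.
The remaining cell in anti-diagonal is (4,2) = 350 − 315 = 35.
Using row 2: 110 + 25 + 95 + 40 + ? → (2,2) = 350 − 270 = 80.
Using column 2: 15 + 80 + 120 + 35 + ? → (5,2) = 350 − 250 = 100.
From row 5, 350 − (30 + 100 + 45 + 115) gives (5,5) = 60.
Main diagonal: 70 + 80 + 65 + 60 + ? = 350, so (4,4) = 75.
Row 4 needs 350; the known cells sum to 330, so (4,5) = 20.
Column 4 needs 350; the known cells sum to 340, so (3,4) = 10.
Column 5: 125 + 40 + 20 + 60 + ? = 350, so (3,5) = 105.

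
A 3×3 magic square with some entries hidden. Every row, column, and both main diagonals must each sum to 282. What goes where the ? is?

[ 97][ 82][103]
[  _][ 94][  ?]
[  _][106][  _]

Main diagonal: 97 + 94 + ? = 282, so (3,3) = 91.
Anti-diagonal: 103 + 94 + ? = 282, so (3,1) = 85.
Using column 1: 97 + 85 + ? → (2,1) = 282 − 182 = 100.
Column 3 needs 282; the known cells sum to 194, so (2,3) = 88.

88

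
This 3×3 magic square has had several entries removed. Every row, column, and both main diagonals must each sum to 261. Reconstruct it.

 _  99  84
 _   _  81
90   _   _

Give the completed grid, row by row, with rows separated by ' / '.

Row 1: 99 + 84 + ? = 261, so (1,1) = 78.
Column 1: 78 + 90 + ? = 261, so (2,1) = 93.
Using column 3: 84 + 81 + ? → (3,3) = 261 − 165 = 96.
Main diagonal must total 261; the given cells sum to 174, so (2,2) = 87.
The remaining cell in row 3 is (3,2) = 261 − 186 = 75.

78 99 84 / 93 87 81 / 90 75 96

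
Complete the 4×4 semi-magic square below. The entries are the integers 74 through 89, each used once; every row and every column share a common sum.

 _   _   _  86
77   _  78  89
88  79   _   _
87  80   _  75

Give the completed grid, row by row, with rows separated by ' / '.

The entries are 74 through 89, which sum to 1304, so each line sums to 1304/4 = 326.
Row 2 must total 326; the given cells sum to 244, so (2,2) = 82.
Row 4 must total 326; the given cells sum to 242, so (4,3) = 84.
Using column 1: 77 + 88 + 87 + ? → (1,1) = 326 − 252 = 74.
From column 2, 326 − (82 + 79 + 80) gives (1,2) = 85.
Column 4 needs 326; the known cells sum to 250, so (3,4) = 76.
Using row 1: 74 + 85 + 86 + ? → (1,3) = 326 − 245 = 81.
Row 3 needs 326; the known cells sum to 243, so (3,3) = 83.

74 85 81 86 / 77 82 78 89 / 88 79 83 76 / 87 80 84 75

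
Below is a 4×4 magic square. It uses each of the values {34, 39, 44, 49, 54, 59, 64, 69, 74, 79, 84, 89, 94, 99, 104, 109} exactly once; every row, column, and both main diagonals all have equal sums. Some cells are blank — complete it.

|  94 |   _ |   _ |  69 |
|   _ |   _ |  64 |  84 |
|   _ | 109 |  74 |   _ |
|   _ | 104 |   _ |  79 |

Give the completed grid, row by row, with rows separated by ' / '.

The 16 entries sum to 1144, so each line sums to 1144/4 = 286.
From column 4, 286 − (69 + 84 + 79) gives (3,4) = 54.
From main diagonal, 286 − (94 + 74 + 79) gives (2,2) = 39.
Anti-diagonal needs 286; the known cells sum to 242, so (4,1) = 44.
Row 2 must total 286; the given cells sum to 187, so (2,1) = 99.
Row 3: 109 + 74 + 54 + ? = 286, so (3,1) = 49.
The remaining cell in row 4 is (4,3) = 286 − 227 = 59.
Using column 2: 39 + 109 + 104 + ? → (1,2) = 286 − 252 = 34.
From column 3, 286 − (64 + 74 + 59) gives (1,3) = 89.

94 34 89 69 / 99 39 64 84 / 49 109 74 54 / 44 104 59 79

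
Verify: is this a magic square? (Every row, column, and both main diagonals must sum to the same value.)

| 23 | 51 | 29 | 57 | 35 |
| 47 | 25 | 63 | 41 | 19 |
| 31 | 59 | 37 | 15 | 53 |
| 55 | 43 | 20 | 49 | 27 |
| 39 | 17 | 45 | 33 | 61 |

No — column 2 sums to 195 but column 3 sums to 194.

Row 1: 23 + 51 + 29 + 57 + 35 = 195.
Row 2: 47 + 25 + 63 + 41 + 19 = 195.
Row 3: 31 + 59 + 37 + 15 + 53 = 195.
Row 4: 55 + 43 + 20 + 49 + 27 = 194.
Row 5: 39 + 17 + 45 + 33 + 61 = 195.
Column 1: 23 + 47 + 31 + 55 + 39 = 195.
Column 2: 51 + 25 + 59 + 43 + 17 = 195.
Column 3: 29 + 63 + 37 + 20 + 45 = 194.
Column 4: 57 + 41 + 15 + 49 + 33 = 195.
Column 5: 35 + 19 + 53 + 27 + 61 = 195.
Main diagonal: 23 + 25 + 37 + 49 + 61 = 195.
Anti-diagonal: 35 + 41 + 37 + 43 + 39 = 195.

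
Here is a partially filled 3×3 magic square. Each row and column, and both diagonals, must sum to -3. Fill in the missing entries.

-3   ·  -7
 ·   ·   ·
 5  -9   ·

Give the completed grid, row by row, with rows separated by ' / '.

Row 1 needs -3; the known cells sum to -10, so (1,2) = 7.
The remaining cell in row 3 is (3,3) = -3 − (-4) = 1.
The remaining cell in column 1 is (2,1) = -3 − 2 = -5.
Column 2 must total -3; the given cells sum to -2, so (2,2) = -1.
Using column 3: -7 + 1 + ? → (2,3) = -3 − (-6) = 3.

-3 7 -7 / -5 -1 3 / 5 -9 1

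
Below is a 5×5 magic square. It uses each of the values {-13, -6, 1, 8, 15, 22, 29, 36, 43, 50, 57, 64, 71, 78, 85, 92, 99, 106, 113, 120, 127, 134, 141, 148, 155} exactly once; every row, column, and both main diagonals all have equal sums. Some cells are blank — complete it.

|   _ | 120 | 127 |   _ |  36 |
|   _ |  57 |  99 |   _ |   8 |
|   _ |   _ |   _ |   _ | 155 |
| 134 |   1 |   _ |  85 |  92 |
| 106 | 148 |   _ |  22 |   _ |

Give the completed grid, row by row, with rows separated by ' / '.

78 120 127 -6 36 / 50 57 99 141 8 / -13 29 71 113 155 / 134 1 43 85 92 / 106 148 15 22 64

The 25 entries sum to 1775, so each line sums to 1775/5 = 355.
Using row 4: 134 + 1 + 85 + 92 + ? → (4,3) = 355 − 312 = 43.
The remaining cell in column 2 is (3,2) = 355 − 326 = 29.
The remaining cell in column 5 is (5,5) = 355 − 291 = 64.
Row 5: 106 + 148 + 22 + 64 + ? = 355, so (5,3) = 15.
Using column 3: 127 + 99 + 43 + 15 + ? → (3,3) = 355 − 284 = 71.
Main diagonal needs 355; the known cells sum to 277, so (1,1) = 78.
From anti-diagonal, 355 − (36 + 71 + 1 + 106) gives (2,4) = 141.
Using row 1: 78 + 120 + 127 + 36 + ? → (1,4) = 355 − 361 = -6.
Row 2 needs 355; the known cells sum to 305, so (2,1) = 50.
Using column 1: 78 + 50 + 134 + 106 + ? → (3,1) = 355 − 368 = -13.
From column 4, 355 − (-6 + 141 + 85 + 22) gives (3,4) = 113.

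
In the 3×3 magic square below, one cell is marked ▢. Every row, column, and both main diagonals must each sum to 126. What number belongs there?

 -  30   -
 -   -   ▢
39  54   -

48

From row 3, 126 − (39 + 54) gives (3,3) = 33.
Using column 2: 30 + 54 + ? → (2,2) = 126 − 84 = 42.
Main diagonal needs 126; the known cells sum to 75, so (1,1) = 51.
Anti-diagonal must total 126; the given cells sum to 81, so (1,3) = 45.
Column 1 must total 126; the given cells sum to 90, so (2,1) = 36.
The remaining cell in column 3 is (2,3) = 126 − 78 = 48.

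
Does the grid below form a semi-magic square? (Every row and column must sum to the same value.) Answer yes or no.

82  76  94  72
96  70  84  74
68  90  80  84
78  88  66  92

Row 1: 82 + 76 + 94 + 72 = 324.
Row 2: 96 + 70 + 84 + 74 = 324.
Row 3: 68 + 90 + 80 + 84 = 322.
Row 4: 78 + 88 + 66 + 92 = 324.
Column 1: 82 + 96 + 68 + 78 = 324.
Column 2: 76 + 70 + 90 + 88 = 324.
Column 3: 94 + 84 + 80 + 66 = 324.
Column 4: 72 + 74 + 84 + 92 = 322.

No — row 1 sums to 324 but row 3 sums to 322.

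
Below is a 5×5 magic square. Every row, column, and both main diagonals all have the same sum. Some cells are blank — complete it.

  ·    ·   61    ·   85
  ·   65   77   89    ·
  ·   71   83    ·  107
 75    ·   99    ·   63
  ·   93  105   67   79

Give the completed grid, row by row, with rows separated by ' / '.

97 109 61 73 85 / 103 65 77 89 91 / 69 71 83 95 107 / 75 87 99 101 63 / 81 93 105 67 79

Column 3 is already complete: 61 + 77 + 83 + 99 + 105 = 425, so that is the magic constant.
Row 5 needs 425; the known cells sum to 344, so (5,1) = 81.
Column 5 needs 425; the known cells sum to 334, so (2,5) = 91.
Anti-diagonal needs 425; the known cells sum to 338, so (4,2) = 87.
The remaining cell in row 2 is (2,1) = 425 − 322 = 103.
Row 4: 75 + 87 + 99 + 63 + ? = 425, so (4,4) = 101.
From column 2, 425 − (65 + 71 + 87 + 93) gives (1,2) = 109.
Main diagonal needs 425; the known cells sum to 328, so (1,1) = 97.
Using row 1: 97 + 109 + 61 + 85 + ? → (1,4) = 425 − 352 = 73.
From column 1, 425 − (97 + 103 + 75 + 81) gives (3,1) = 69.
Using column 4: 73 + 89 + 101 + 67 + ? → (3,4) = 425 − 330 = 95.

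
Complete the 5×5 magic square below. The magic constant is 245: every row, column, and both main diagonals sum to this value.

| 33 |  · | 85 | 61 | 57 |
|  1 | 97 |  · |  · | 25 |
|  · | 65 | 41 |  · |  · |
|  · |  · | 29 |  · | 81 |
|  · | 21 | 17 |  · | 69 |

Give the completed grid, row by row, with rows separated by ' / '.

Row 1: 33 + 85 + 61 + 57 + ? = 245, so (1,2) = 9.
From column 2, 245 − (9 + 97 + 65 + 21) gives (4,2) = 53.
Column 3: 85 + 41 + 29 + 17 + ? = 245, so (2,3) = 73.
From column 5, 245 − (57 + 25 + 81 + 69) gives (3,5) = 13.
The remaining cell in main diagonal is (4,4) = 245 − 240 = 5.
Row 2 must total 245; the given cells sum to 196, so (2,4) = 49.
Row 4: 53 + 29 + 5 + 81 + ? = 245, so (4,1) = 77.
From anti-diagonal, 245 − (57 + 49 + 41 + 53) gives (5,1) = 45.
Row 5: 45 + 21 + 17 + 69 + ? = 245, so (5,4) = 93.
Using column 1: 33 + 1 + 77 + 45 + ? → (3,1) = 245 − 156 = 89.
The remaining cell in column 4 is (3,4) = 245 − 208 = 37.

33 9 85 61 57 / 1 97 73 49 25 / 89 65 41 37 13 / 77 53 29 5 81 / 45 21 17 93 69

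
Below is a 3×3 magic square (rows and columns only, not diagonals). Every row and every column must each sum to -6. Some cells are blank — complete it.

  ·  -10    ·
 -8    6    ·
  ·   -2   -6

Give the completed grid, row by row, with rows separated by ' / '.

Using row 2: -8 + 6 + ? → (2,3) = -6 − (-2) = -4.
Using row 3: -2 + (-6) + ? → (3,1) = -6 − (-8) = 2.
Column 1 must total -6; the given cells sum to -6, so (1,1) = 0.
Column 3: -4 + (-6) + ? = -6, so (1,3) = 4.

0 -10 4 / -8 6 -4 / 2 -2 -6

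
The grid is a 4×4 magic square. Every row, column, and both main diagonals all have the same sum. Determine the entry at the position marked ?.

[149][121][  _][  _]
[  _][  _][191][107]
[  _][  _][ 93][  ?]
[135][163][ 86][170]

177

Row 4 is complete and sums to 554; that is the magic constant.
From column 3, 554 − (191 + 93 + 86) gives (1,3) = 184.
Main diagonal needs 554; the known cells sum to 412, so (2,2) = 142.
Row 1 must total 554; the given cells sum to 454, so (1,4) = 100.
The remaining cell in row 2 is (2,1) = 554 − 440 = 114.
Using column 1: 149 + 114 + 135 + ? → (3,1) = 554 − 398 = 156.
The remaining cell in column 2 is (3,2) = 554 − 426 = 128.
Column 4 must total 554; the given cells sum to 377, so (3,4) = 177.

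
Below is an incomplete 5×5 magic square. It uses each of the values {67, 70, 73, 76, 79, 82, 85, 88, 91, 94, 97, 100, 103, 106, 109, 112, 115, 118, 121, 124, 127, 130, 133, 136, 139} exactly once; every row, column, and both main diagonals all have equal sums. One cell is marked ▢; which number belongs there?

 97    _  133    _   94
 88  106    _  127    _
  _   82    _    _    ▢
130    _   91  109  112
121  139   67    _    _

136

The 25 entries sum to 2575, so each line sums to 2575/5 = 515.
From row 4, 515 − (130 + 91 + 109 + 112) gives (4,2) = 73.
From column 1, 515 − (97 + 88 + 130 + 121) gives (3,1) = 79.
The remaining cell in column 2 is (1,2) = 515 − 400 = 115.
Anti-diagonal must total 515; the given cells sum to 415, so (3,3) = 100.
Using row 1: 97 + 115 + 133 + 94 + ? → (1,4) = 515 − 439 = 76.
Column 3 needs 515; the known cells sum to 391, so (2,3) = 124.
From main diagonal, 515 − (97 + 106 + 100 + 109) gives (5,5) = 103.
The remaining cell in row 2 is (2,5) = 515 − 445 = 70.
From row 5, 515 − (121 + 139 + 67 + 103) gives (5,4) = 85.
Column 4: 76 + 127 + 109 + 85 + ? = 515, so (3,4) = 118.
The remaining cell in column 5 is (3,5) = 515 − 379 = 136.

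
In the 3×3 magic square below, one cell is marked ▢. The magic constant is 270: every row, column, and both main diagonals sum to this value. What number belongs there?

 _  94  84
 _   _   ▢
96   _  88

Row 1: 94 + 84 + ? = 270, so (1,1) = 92.
Row 3: 96 + 88 + ? = 270, so (3,2) = 86.
Column 1: 92 + 96 + ? = 270, so (2,1) = 82.
Column 2 needs 270; the known cells sum to 180, so (2,2) = 90.
From column 3, 270 − (84 + 88) gives (2,3) = 98.

98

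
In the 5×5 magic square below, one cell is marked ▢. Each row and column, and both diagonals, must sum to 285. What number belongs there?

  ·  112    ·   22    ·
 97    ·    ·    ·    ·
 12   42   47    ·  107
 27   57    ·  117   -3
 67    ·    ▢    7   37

From row 3, 285 − (12 + 42 + 47 + 107) gives (3,4) = 77.
The remaining cell in row 4 is (4,3) = 285 − 198 = 87.
Column 1 must total 285; the given cells sum to 203, so (1,1) = 82.
The remaining cell in column 4 is (2,4) = 285 − 223 = 62.
The remaining cell in main diagonal is (2,2) = 285 − 283 = 2.
Anti-diagonal must total 285; the given cells sum to 233, so (1,5) = 52.
From row 1, 285 − (82 + 112 + 22 + 52) gives (1,3) = 17.
Column 2 must total 285; the given cells sum to 213, so (5,2) = 72.
The remaining cell in column 5 is (2,5) = 285 − 193 = 92.
Row 2 needs 285; the known cells sum to 253, so (2,3) = 32.
From row 5, 285 − (67 + 72 + 7 + 37) gives (5,3) = 102.

102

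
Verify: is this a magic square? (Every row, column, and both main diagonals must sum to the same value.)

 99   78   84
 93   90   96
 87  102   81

Row 1: 99 + 78 + 84 = 261.
Row 2: 93 + 90 + 96 = 279.
Row 3: 87 + 102 + 81 = 270.
Column 1: 99 + 93 + 87 = 279.
Column 2: 78 + 90 + 102 = 270.
Column 3: 84 + 96 + 81 = 261.
Main diagonal: 99 + 90 + 81 = 270.
Anti-diagonal: 84 + 90 + 87 = 261.

No — row 2 sums to 279 but main diagonal sums to 270.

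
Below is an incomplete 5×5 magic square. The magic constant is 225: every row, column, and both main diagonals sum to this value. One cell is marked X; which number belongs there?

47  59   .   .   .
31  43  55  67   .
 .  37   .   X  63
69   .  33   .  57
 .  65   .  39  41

The remaining cell in row 2 is (2,5) = 225 − 196 = 29.
Column 2: 59 + 43 + 37 + 65 + ? = 225, so (4,2) = 21.
From column 5, 225 − (29 + 63 + 57 + 41) gives (1,5) = 35.
Row 4 must total 225; the given cells sum to 180, so (4,4) = 45.
Main diagonal: 47 + 43 + 45 + 41 + ? = 225, so (3,3) = 49.
From anti-diagonal, 225 − (35 + 67 + 49 + 21) gives (5,1) = 53.
From row 5, 225 − (53 + 65 + 39 + 41) gives (5,3) = 27.
Column 1 needs 225; the known cells sum to 200, so (3,1) = 25.
Column 3 must total 225; the given cells sum to 164, so (1,3) = 61.
The remaining cell in row 1 is (1,4) = 225 − 202 = 23.
From row 3, 225 − (25 + 37 + 49 + 63) gives (3,4) = 51.

51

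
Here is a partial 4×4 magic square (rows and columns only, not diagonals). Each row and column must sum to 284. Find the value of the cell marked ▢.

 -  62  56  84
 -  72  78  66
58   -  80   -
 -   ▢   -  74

64

Row 1 needs 284; the known cells sum to 202, so (1,1) = 82.
The remaining cell in row 2 is (2,1) = 284 − 216 = 68.
Column 1 must total 284; the given cells sum to 208, so (4,1) = 76.
Column 3 must total 284; the given cells sum to 214, so (4,3) = 70.
The remaining cell in column 4 is (3,4) = 284 − 224 = 60.
The remaining cell in row 3 is (3,2) = 284 − 198 = 86.
Row 4 must total 284; the given cells sum to 220, so (4,2) = 64.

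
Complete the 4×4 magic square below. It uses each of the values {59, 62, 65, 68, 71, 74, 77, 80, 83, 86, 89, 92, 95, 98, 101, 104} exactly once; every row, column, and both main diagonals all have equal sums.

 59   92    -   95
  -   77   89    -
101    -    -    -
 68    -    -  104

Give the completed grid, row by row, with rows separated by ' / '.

The 16 entries sum to 1304, so each line sums to 1304/4 = 326.
Row 1 needs 326; the known cells sum to 246, so (1,3) = 80.
The remaining cell in column 1 is (2,1) = 326 − 228 = 98.
Main diagonal: 59 + 77 + 104 + ? = 326, so (3,3) = 86.
The remaining cell in anti-diagonal is (3,2) = 326 − 252 = 74.
Row 2 needs 326; the known cells sum to 264, so (2,4) = 62.
Row 3: 101 + 74 + 86 + ? = 326, so (3,4) = 65.
Using column 2: 92 + 77 + 74 + ? → (4,2) = 326 − 243 = 83.
Column 3: 80 + 89 + 86 + ? = 326, so (4,3) = 71.

59 92 80 95 / 98 77 89 62 / 101 74 86 65 / 68 83 71 104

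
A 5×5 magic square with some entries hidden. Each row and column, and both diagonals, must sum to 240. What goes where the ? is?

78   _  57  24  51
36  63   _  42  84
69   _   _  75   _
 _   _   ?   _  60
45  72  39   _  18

81

Using row 1: 78 + 57 + 24 + 51 + ? → (1,2) = 240 − 210 = 30.
Row 2 must total 240; the given cells sum to 225, so (2,3) = 15.
Row 5 must total 240; the given cells sum to 174, so (5,4) = 66.
The remaining cell in column 1 is (4,1) = 240 − 228 = 12.
From column 4, 240 − (24 + 42 + 75 + 66) gives (4,4) = 33.
Column 5: 51 + 84 + 60 + 18 + ? = 240, so (3,5) = 27.
Main diagonal must total 240; the given cells sum to 192, so (3,3) = 48.
Anti-diagonal needs 240; the known cells sum to 186, so (4,2) = 54.
Row 3 needs 240; the known cells sum to 219, so (3,2) = 21.
Row 4 needs 240; the known cells sum to 159, so (4,3) = 81.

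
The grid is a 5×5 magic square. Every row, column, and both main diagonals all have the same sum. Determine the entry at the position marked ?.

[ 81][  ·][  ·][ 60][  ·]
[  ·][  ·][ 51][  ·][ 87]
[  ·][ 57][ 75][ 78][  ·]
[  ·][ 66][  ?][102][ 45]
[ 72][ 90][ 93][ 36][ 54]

84

Row 5 is complete and sums to 345; that is the magic constant.
Column 4: 60 + 78 + 102 + 36 + ? = 345, so (2,4) = 69.
Main diagonal needs 345; the known cells sum to 312, so (2,2) = 33.
Anti-diagonal needs 345; the known cells sum to 282, so (1,5) = 63.
Row 2 needs 345; the known cells sum to 240, so (2,1) = 105.
Column 2 needs 345; the known cells sum to 246, so (1,2) = 99.
Column 5 must total 345; the given cells sum to 249, so (3,5) = 96.
The remaining cell in row 1 is (1,3) = 345 − 303 = 42.
Row 3: 57 + 75 + 78 + 96 + ? = 345, so (3,1) = 39.
Using column 1: 81 + 105 + 39 + 72 + ? → (4,1) = 345 − 297 = 48.
From column 3, 345 − (42 + 51 + 75 + 93) gives (4,3) = 84.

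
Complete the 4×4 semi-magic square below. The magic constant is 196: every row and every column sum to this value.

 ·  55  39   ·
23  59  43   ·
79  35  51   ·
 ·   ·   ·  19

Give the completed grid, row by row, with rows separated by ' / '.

Row 2 needs 196; the known cells sum to 125, so (2,4) = 71.
The remaining cell in row 3 is (3,4) = 196 − 165 = 31.
Column 2 must total 196; the given cells sum to 149, so (4,2) = 47.
Column 3 needs 196; the known cells sum to 133, so (4,3) = 63.
From column 4, 196 − (71 + 31 + 19) gives (1,4) = 75.
From row 1, 196 − (55 + 39 + 75) gives (1,1) = 27.
Using row 4: 47 + 63 + 19 + ? → (4,1) = 196 − 129 = 67.

27 55 39 75 / 23 59 43 71 / 79 35 51 31 / 67 47 63 19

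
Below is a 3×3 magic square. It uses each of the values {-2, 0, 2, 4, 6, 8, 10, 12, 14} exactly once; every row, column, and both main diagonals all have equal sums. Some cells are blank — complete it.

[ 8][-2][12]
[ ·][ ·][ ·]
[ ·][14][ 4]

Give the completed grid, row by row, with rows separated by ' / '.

The 9 entries sum to 54, so each line sums to 54/3 = 18.
From row 3, 18 − (14 + 4) gives (3,1) = 0.
Using column 1: 8 + 0 + ? → (2,1) = 18 − 8 = 10.
Column 2: -2 + 14 + ? = 18, so (2,2) = 6.
Column 3 needs 18; the known cells sum to 16, so (2,3) = 2.

8 -2 12 / 10 6 2 / 0 14 4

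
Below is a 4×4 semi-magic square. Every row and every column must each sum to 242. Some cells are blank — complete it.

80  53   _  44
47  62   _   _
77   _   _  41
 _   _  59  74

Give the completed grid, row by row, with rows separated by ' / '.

The remaining cell in row 1 is (1,3) = 242 − 177 = 65.
Column 1 needs 242; the known cells sum to 204, so (4,1) = 38.
The remaining cell in column 4 is (2,4) = 242 − 159 = 83.
The remaining cell in row 2 is (2,3) = 242 − 192 = 50.
Row 4 needs 242; the known cells sum to 171, so (4,2) = 71.
Column 2 needs 242; the known cells sum to 186, so (3,2) = 56.
Column 3 needs 242; the known cells sum to 174, so (3,3) = 68.

80 53 65 44 / 47 62 50 83 / 77 56 68 41 / 38 71 59 74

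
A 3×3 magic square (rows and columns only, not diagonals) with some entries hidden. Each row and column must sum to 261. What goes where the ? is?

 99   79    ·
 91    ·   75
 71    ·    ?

103

Using row 1: 99 + 79 + ? → (1,3) = 261 − 178 = 83.
Row 2: 91 + 75 + ? = 261, so (2,2) = 95.
Column 2 must total 261; the given cells sum to 174, so (3,2) = 87.
From column 3, 261 − (83 + 75) gives (3,3) = 103.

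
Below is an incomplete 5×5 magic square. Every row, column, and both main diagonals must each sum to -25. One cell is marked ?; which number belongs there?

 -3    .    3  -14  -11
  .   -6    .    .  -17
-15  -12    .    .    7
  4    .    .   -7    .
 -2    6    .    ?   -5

-8

The remaining cell in row 1 is (1,2) = -25 − (-25) = 0.
Column 1 must total -25; the given cells sum to -16, so (2,1) = -9.
The remaining cell in column 2 is (4,2) = -25 − (-12) = -13.
From column 5, -25 − (-11 + (-17) + 7 + (-5)) gives (4,5) = 1.
Using main diagonal: -3 + (-6) + (-7) + (-5) + ? → (3,3) = -25 − (-21) = -4.
Anti-diagonal: -11 + (-4) + (-13) + (-2) + ? = -25, so (2,4) = 5.
From row 2, -25 − (-9 + (-6) + 5 + (-17)) gives (2,3) = 2.
Row 3: -15 + (-12) + (-4) + 7 + ? = -25, so (3,4) = -1.
Using row 4: 4 + (-13) + (-7) + 1 + ? → (4,3) = -25 − (-15) = -10.
Using column 3: 3 + 2 + (-4) + (-10) + ? → (5,3) = -25 − (-9) = -16.
Column 4 needs -25; the known cells sum to -17, so (5,4) = -8.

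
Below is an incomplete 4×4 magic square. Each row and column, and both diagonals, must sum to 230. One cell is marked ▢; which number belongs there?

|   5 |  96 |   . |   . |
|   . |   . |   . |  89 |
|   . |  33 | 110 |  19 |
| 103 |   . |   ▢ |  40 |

61

Row 3: 33 + 110 + 19 + ? = 230, so (3,1) = 68.
Column 1 must total 230; the given cells sum to 176, so (2,1) = 54.
Column 4 needs 230; the known cells sum to 148, so (1,4) = 82.
The remaining cell in main diagonal is (2,2) = 230 − 155 = 75.
The remaining cell in anti-diagonal is (2,3) = 230 − 218 = 12.
The remaining cell in row 1 is (1,3) = 230 − 183 = 47.
The remaining cell in column 2 is (4,2) = 230 − 204 = 26.
Column 3 needs 230; the known cells sum to 169, so (4,3) = 61.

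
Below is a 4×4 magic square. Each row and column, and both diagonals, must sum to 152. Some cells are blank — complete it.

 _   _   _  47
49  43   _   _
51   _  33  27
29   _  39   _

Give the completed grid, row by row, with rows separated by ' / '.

Row 3 needs 152; the known cells sum to 111, so (3,2) = 41.
From column 1, 152 − (49 + 51 + 29) gives (1,1) = 23.
Main diagonal needs 152; the known cells sum to 99, so (4,4) = 53.
Anti-diagonal needs 152; the known cells sum to 117, so (2,3) = 35.
Row 2 must total 152; the given cells sum to 127, so (2,4) = 25.
Using row 4: 29 + 39 + 53 + ? → (4,2) = 152 − 121 = 31.
Column 2 needs 152; the known cells sum to 115, so (1,2) = 37.
Column 3 must total 152; the given cells sum to 107, so (1,3) = 45.

23 37 45 47 / 49 43 35 25 / 51 41 33 27 / 29 31 39 53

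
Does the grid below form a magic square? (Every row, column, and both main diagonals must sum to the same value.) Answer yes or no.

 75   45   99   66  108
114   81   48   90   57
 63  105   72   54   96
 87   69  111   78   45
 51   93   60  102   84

Row 1: 75 + 45 + 99 + 66 + 108 = 393.
Row 2: 114 + 81 + 48 + 90 + 57 = 390.
Row 3: 63 + 105 + 72 + 54 + 96 = 390.
Row 4: 87 + 69 + 111 + 78 + 45 = 390.
Row 5: 51 + 93 + 60 + 102 + 84 = 390.
Column 1: 75 + 114 + 63 + 87 + 51 = 390.
Column 2: 45 + 81 + 105 + 69 + 93 = 393.
Column 3: 99 + 48 + 72 + 111 + 60 = 390.
Column 4: 66 + 90 + 54 + 78 + 102 = 390.
Column 5: 108 + 57 + 96 + 45 + 84 = 390.
Main diagonal: 75 + 81 + 72 + 78 + 84 = 390.
Anti-diagonal: 108 + 90 + 72 + 69 + 51 = 390.

No — row 2 sums to 390 but column 2 sums to 393.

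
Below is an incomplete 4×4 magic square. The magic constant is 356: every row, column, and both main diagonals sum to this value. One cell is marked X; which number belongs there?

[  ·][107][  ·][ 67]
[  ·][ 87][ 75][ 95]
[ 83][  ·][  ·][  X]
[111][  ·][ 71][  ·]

From row 2, 356 − (87 + 75 + 95) gives (2,1) = 99.
From column 1, 356 − (99 + 83 + 111) gives (1,1) = 63.
From anti-diagonal, 356 − (67 + 75 + 111) gives (3,2) = 103.
Row 1 must total 356; the given cells sum to 237, so (1,3) = 119.
Using column 2: 107 + 87 + 103 + ? → (4,2) = 356 − 297 = 59.
Using column 3: 119 + 75 + 71 + ? → (3,3) = 356 − 265 = 91.
Main diagonal: 63 + 87 + 91 + ? = 356, so (4,4) = 115.
The remaining cell in row 3 is (3,4) = 356 − 277 = 79.

79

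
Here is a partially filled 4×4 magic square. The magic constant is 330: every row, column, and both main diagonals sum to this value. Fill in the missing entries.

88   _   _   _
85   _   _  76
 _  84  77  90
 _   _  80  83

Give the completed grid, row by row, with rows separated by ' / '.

88 75 86 81 / 85 82 87 76 / 79 84 77 90 / 78 89 80 83

Row 3 must total 330; the given cells sum to 251, so (3,1) = 79.
The remaining cell in column 1 is (4,1) = 330 − 252 = 78.
From column 4, 330 − (76 + 90 + 83) gives (1,4) = 81.
The remaining cell in main diagonal is (2,2) = 330 − 248 = 82.
Using anti-diagonal: 81 + 84 + 78 + ? → (2,3) = 330 − 243 = 87.
Row 4 must total 330; the given cells sum to 241, so (4,2) = 89.
From column 2, 330 − (82 + 84 + 89) gives (1,2) = 75.
Column 3: 87 + 77 + 80 + ? = 330, so (1,3) = 86.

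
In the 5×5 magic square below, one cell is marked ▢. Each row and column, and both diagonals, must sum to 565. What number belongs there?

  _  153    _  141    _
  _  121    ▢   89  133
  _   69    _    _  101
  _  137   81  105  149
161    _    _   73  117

145

Row 4 must total 565; the given cells sum to 472, so (4,1) = 93.
From column 2, 565 − (153 + 121 + 69 + 137) gives (5,2) = 85.
From column 4, 565 − (141 + 89 + 105 + 73) gives (3,4) = 157.
The remaining cell in column 5 is (1,5) = 565 − 500 = 65.
The remaining cell in anti-diagonal is (3,3) = 565 − 452 = 113.
From row 3, 565 − (69 + 113 + 157 + 101) gives (3,1) = 125.
Row 5 needs 565; the known cells sum to 436, so (5,3) = 129.
Main diagonal: 121 + 113 + 105 + 117 + ? = 565, so (1,1) = 109.
Row 1 must total 565; the given cells sum to 468, so (1,3) = 97.
From column 1, 565 − (109 + 125 + 93 + 161) gives (2,1) = 77.
Column 3 must total 565; the given cells sum to 420, so (2,3) = 145.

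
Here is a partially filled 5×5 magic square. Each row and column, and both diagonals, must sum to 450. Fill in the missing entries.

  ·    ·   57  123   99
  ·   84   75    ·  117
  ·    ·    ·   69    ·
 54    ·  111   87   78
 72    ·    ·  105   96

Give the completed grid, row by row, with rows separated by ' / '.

90 81 57 123 99 / 108 84 75 66 117 / 126 102 93 69 60 / 54 120 111 87 78 / 72 63 114 105 96

Row 4: 54 + 111 + 87 + 78 + ? = 450, so (4,2) = 120.
Column 4 must total 450; the given cells sum to 384, so (2,4) = 66.
Column 5 must total 450; the given cells sum to 390, so (3,5) = 60.
From anti-diagonal, 450 − (99 + 66 + 120 + 72) gives (3,3) = 93.
Row 2: 84 + 75 + 66 + 117 + ? = 450, so (2,1) = 108.
Column 3: 57 + 75 + 93 + 111 + ? = 450, so (5,3) = 114.
From main diagonal, 450 − (84 + 93 + 87 + 96) gives (1,1) = 90.
Row 1 must total 450; the given cells sum to 369, so (1,2) = 81.
Using row 5: 72 + 114 + 105 + 96 + ? → (5,2) = 450 − 387 = 63.
From column 1, 450 − (90 + 108 + 54 + 72) gives (3,1) = 126.
Using column 2: 81 + 84 + 120 + 63 + ? → (3,2) = 450 − 348 = 102.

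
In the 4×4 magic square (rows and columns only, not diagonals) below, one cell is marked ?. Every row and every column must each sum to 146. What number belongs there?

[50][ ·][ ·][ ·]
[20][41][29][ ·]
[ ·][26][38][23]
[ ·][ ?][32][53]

From row 2, 146 − (20 + 41 + 29) gives (2,4) = 56.
From row 3, 146 − (26 + 38 + 23) gives (3,1) = 59.
The remaining cell in column 1 is (4,1) = 146 − 129 = 17.
The remaining cell in column 3 is (1,3) = 146 − 99 = 47.
Column 4 needs 146; the known cells sum to 132, so (1,4) = 14.
The remaining cell in row 1 is (1,2) = 146 − 111 = 35.
Row 4: 17 + 32 + 53 + ? = 146, so (4,2) = 44.

44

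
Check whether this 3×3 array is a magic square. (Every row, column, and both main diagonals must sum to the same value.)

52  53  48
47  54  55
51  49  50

No — main diagonal sums to 156 but row 3 sums to 150.

Row 1: 52 + 53 + 48 = 153.
Row 2: 47 + 54 + 55 = 156.
Row 3: 51 + 49 + 50 = 150.
Column 1: 52 + 47 + 51 = 150.
Column 2: 53 + 54 + 49 = 156.
Column 3: 48 + 55 + 50 = 153.
Main diagonal: 52 + 54 + 50 = 156.
Anti-diagonal: 48 + 54 + 51 = 153.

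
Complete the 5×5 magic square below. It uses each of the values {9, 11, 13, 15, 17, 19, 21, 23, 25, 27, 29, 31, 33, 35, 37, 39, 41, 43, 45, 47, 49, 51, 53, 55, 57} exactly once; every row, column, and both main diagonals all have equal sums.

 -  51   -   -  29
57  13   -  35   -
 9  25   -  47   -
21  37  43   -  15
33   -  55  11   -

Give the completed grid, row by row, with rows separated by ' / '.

The 25 entries sum to 825, so each line sums to 825/5 = 165.
Row 4 must total 165; the given cells sum to 116, so (4,4) = 49.
The remaining cell in column 1 is (1,1) = 165 − 120 = 45.
Column 2 must total 165; the given cells sum to 126, so (5,2) = 39.
From column 4, 165 − (35 + 47 + 49 + 11) gives (1,4) = 23.
Anti-diagonal: 29 + 35 + 37 + 33 + ? = 165, so (3,3) = 31.
Row 1: 45 + 51 + 23 + 29 + ? = 165, so (1,3) = 17.
The remaining cell in row 3 is (3,5) = 165 − 112 = 53.
Row 5 needs 165; the known cells sum to 138, so (5,5) = 27.
Using column 3: 17 + 31 + 43 + 55 + ? → (2,3) = 165 − 146 = 19.
The remaining cell in column 5 is (2,5) = 165 − 124 = 41.

45 51 17 23 29 / 57 13 19 35 41 / 9 25 31 47 53 / 21 37 43 49 15 / 33 39 55 11 27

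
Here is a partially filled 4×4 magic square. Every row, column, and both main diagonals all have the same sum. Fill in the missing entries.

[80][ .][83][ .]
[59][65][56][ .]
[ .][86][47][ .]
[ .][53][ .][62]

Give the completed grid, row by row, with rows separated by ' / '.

80 50 83 41 / 59 65 56 74 / 44 86 47 77 / 71 53 68 62

Main diagonal is already complete: 80 + 65 + 47 + 62 = 254, so that is the magic constant.
Row 2 needs 254; the known cells sum to 180, so (2,4) = 74.
From column 2, 254 − (65 + 86 + 53) gives (1,2) = 50.
Column 3 needs 254; the known cells sum to 186, so (4,3) = 68.
The remaining cell in row 1 is (1,4) = 254 − 213 = 41.
The remaining cell in row 4 is (4,1) = 254 − 183 = 71.
From column 1, 254 − (80 + 59 + 71) gives (3,1) = 44.
Column 4 needs 254; the known cells sum to 177, so (3,4) = 77.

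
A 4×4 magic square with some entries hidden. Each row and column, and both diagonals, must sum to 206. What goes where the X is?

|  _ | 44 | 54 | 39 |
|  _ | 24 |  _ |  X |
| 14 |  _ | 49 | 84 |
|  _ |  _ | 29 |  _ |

Row 1 needs 206; the known cells sum to 137, so (1,1) = 69.
Row 3 needs 206; the known cells sum to 147, so (3,2) = 59.
Column 2 needs 206; the known cells sum to 127, so (4,2) = 79.
Column 3: 54 + 49 + 29 + ? = 206, so (2,3) = 74.
Main diagonal: 69 + 24 + 49 + ? = 206, so (4,4) = 64.
Anti-diagonal must total 206; the given cells sum to 172, so (4,1) = 34.
Column 1: 69 + 14 + 34 + ? = 206, so (2,1) = 89.
The remaining cell in column 4 is (2,4) = 206 − 187 = 19.

19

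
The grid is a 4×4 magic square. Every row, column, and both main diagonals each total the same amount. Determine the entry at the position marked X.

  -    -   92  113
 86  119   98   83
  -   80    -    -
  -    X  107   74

Row 2 is complete and sums to 386; that is the magic constant.
Column 3 needs 386; the known cells sum to 297, so (3,3) = 89.
From column 4, 386 − (113 + 83 + 74) gives (3,4) = 116.
Main diagonal must total 386; the given cells sum to 282, so (1,1) = 104.
From anti-diagonal, 386 − (113 + 98 + 80) gives (4,1) = 95.
Row 1 needs 386; the known cells sum to 309, so (1,2) = 77.
The remaining cell in row 3 is (3,1) = 386 − 285 = 101.
Row 4: 95 + 107 + 74 + ? = 386, so (4,2) = 110.

110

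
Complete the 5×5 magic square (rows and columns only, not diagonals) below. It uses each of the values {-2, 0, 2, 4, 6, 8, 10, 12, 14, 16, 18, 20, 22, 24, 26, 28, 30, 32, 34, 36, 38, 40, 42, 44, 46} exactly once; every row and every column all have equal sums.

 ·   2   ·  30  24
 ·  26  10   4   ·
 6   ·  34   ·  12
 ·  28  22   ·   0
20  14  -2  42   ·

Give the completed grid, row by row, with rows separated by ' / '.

The 25 entries sum to 550, so each line sums to 550/5 = 110.
Row 5 needs 110; the known cells sum to 74, so (5,5) = 36.
Using column 2: 2 + 26 + 28 + 14 + ? → (3,2) = 110 − 70 = 40.
The remaining cell in column 3 is (1,3) = 110 − 64 = 46.
From column 5, 110 − (24 + 12 + 0 + 36) gives (2,5) = 38.
Row 1 must total 110; the given cells sum to 102, so (1,1) = 8.
The remaining cell in row 2 is (2,1) = 110 − 78 = 32.
Using row 3: 6 + 40 + 34 + 12 + ? → (3,4) = 110 − 92 = 18.
Using column 1: 8 + 32 + 6 + 20 + ? → (4,1) = 110 − 66 = 44.
Column 4 needs 110; the known cells sum to 94, so (4,4) = 16.

8 2 46 30 24 / 32 26 10 4 38 / 6 40 34 18 12 / 44 28 22 16 0 / 20 14 -2 42 36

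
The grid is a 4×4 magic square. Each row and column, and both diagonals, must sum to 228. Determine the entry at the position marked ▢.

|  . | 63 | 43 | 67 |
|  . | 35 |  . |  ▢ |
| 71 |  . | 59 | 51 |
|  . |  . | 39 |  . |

Using row 1: 63 + 43 + 67 + ? → (1,1) = 228 − 173 = 55.
Using row 3: 71 + 59 + 51 + ? → (3,2) = 228 − 181 = 47.
Column 2 must total 228; the given cells sum to 145, so (4,2) = 83.
Column 3 needs 228; the known cells sum to 141, so (2,3) = 87.
Main diagonal must total 228; the given cells sum to 149, so (4,4) = 79.
Anti-diagonal needs 228; the known cells sum to 201, so (4,1) = 27.
Column 1 needs 228; the known cells sum to 153, so (2,1) = 75.
Column 4 needs 228; the known cells sum to 197, so (2,4) = 31.

31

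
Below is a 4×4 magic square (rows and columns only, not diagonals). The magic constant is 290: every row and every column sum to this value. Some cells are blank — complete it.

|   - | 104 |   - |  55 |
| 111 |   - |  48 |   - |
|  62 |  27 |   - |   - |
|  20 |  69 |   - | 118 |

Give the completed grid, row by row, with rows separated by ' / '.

97 104 34 55 / 111 90 48 41 / 62 27 125 76 / 20 69 83 118

Row 4 must total 290; the given cells sum to 207, so (4,3) = 83.
Column 1 needs 290; the known cells sum to 193, so (1,1) = 97.
Column 2 needs 290; the known cells sum to 200, so (2,2) = 90.
Using row 1: 97 + 104 + 55 + ? → (1,3) = 290 − 256 = 34.
Row 2 must total 290; the given cells sum to 249, so (2,4) = 41.
Column 3: 34 + 48 + 83 + ? = 290, so (3,3) = 125.
The remaining cell in column 4 is (3,4) = 290 − 214 = 76.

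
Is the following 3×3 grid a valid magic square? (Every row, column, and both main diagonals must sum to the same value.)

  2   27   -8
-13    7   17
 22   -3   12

Row 1: 2 + 27 + (-8) = 21.
Row 2: -13 + 7 + 17 = 11.
Row 3: 22 + (-3) + 12 = 31.
Column 1: 2 + (-13) + 22 = 11.
Column 2: 27 + 7 + (-3) = 31.
Column 3: -8 + 17 + 12 = 21.
Main diagonal: 2 + 7 + 12 = 21.
Anti-diagonal: -8 + 7 + 22 = 21.

No — column 2 sums to 31 but column 3 sums to 21.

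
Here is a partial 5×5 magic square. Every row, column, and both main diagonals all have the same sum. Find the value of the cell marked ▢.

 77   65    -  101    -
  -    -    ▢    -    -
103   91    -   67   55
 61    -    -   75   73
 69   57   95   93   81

Row 5 is complete and sums to 395; that is the magic constant.
Using row 3: 103 + 91 + 67 + 55 + ? → (3,3) = 395 − 316 = 79.
Column 1: 77 + 103 + 61 + 69 + ? = 395, so (2,1) = 85.
Column 4 must total 395; the given cells sum to 336, so (2,4) = 59.
Main diagonal must total 395; the given cells sum to 312, so (2,2) = 83.
The remaining cell in column 2 is (4,2) = 395 − 296 = 99.
From anti-diagonal, 395 − (59 + 79 + 99 + 69) gives (1,5) = 89.
From row 1, 395 − (77 + 65 + 101 + 89) gives (1,3) = 63.
Row 4 needs 395; the known cells sum to 308, so (4,3) = 87.
Column 3: 63 + 79 + 87 + 95 + ? = 395, so (2,3) = 71.

71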